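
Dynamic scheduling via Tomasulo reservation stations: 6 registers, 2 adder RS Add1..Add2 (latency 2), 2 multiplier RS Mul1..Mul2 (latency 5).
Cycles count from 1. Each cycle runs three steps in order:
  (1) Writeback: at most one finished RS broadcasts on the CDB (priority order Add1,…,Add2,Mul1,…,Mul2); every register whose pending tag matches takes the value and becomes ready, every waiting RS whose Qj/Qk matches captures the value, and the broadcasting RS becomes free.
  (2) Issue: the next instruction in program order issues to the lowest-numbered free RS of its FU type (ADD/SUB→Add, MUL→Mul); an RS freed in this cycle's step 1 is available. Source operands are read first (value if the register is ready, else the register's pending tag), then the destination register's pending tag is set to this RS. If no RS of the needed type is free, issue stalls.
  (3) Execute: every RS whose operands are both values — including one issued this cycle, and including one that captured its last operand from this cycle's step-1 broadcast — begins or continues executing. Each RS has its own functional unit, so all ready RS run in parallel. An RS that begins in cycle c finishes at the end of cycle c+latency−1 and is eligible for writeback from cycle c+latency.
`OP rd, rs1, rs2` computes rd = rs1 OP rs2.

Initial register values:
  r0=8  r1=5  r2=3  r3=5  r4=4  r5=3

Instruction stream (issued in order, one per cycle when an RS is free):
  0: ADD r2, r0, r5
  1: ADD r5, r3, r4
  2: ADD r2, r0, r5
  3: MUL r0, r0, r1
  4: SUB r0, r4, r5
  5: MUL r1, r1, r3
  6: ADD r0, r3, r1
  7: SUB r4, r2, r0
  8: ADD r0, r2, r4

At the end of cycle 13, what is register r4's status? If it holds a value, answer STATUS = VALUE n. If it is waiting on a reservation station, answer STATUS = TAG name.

STATUS = TAG Add2

  c1: issue ADD r2<-Add1  regs: r0:8,r1:5,r2:Add1,r3:5,r4:4,r5:3
  c2: issue ADD r5<-Add2  regs: r0:8,r1:5,r2:Add1,r3:5,r4:4,r5:Add2
  c3: CDB Add1=11; issue ADD r2<-Add1  regs: r0:8,r1:5,r2:Add1,r3:5,r4:4,r5:Add2
  c4: CDB Add2=9; issue MUL r0<-Mul1  regs: r0:Mul1,r1:5,r2:Add1,r3:5,r4:4,r5:9
  c5: issue SUB r0<-Add2  regs: r0:Add2,r1:5,r2:Add1,r3:5,r4:4,r5:9
  c6: CDB Add1=17; issue MUL r1<-Mul2  regs: r0:Add2,r1:Mul2,r2:17,r3:5,r4:4,r5:9
  c7: CDB Add2=-5; issue ADD r0<-Add1  regs: r0:Add1,r1:Mul2,r2:17,r3:5,r4:4,r5:9
  c8: issue SUB r4<-Add2  regs: r0:Add1,r1:Mul2,r2:17,r3:5,r4:Add2,r5:9
  c9: CDB Mul1=40; stall  regs: r0:Add1,r1:Mul2,r2:17,r3:5,r4:Add2,r5:9
  c10: stall  regs: r0:Add1,r1:Mul2,r2:17,r3:5,r4:Add2,r5:9
  c11: CDB Mul2=25; stall  regs: r0:Add1,r1:25,r2:17,r3:5,r4:Add2,r5:9
  c12: stall  regs: r0:Add1,r1:25,r2:17,r3:5,r4:Add2,r5:9
  c13: CDB Add1=30; issue ADD r0<-Add1  regs: r0:Add1,r1:25,r2:17,r3:5,r4:Add2,r5:9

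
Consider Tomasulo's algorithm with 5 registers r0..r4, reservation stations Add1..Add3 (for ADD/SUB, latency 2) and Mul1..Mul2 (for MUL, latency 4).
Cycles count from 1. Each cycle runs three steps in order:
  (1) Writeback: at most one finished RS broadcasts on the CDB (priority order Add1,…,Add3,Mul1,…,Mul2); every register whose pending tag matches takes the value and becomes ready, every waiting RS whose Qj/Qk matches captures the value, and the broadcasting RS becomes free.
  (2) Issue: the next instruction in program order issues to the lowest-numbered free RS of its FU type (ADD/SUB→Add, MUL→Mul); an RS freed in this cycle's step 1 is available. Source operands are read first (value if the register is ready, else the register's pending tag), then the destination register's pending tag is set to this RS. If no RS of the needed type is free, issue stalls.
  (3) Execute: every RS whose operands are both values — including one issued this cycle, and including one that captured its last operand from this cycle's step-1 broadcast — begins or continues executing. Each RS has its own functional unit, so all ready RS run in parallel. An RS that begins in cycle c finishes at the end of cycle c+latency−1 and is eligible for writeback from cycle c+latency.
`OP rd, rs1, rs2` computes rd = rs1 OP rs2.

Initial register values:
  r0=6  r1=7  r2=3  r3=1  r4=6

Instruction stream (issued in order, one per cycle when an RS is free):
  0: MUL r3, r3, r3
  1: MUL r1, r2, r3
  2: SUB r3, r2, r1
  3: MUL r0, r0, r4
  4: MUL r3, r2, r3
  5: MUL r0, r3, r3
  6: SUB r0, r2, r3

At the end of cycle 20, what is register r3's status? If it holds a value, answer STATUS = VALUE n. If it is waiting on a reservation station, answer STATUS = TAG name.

c1: issue MUL r3<-Mul1 | r0:6,r1:7,r2:3,r3:Mul1,r4:6
c2: issue MUL r1<-Mul2 | r0:6,r1:Mul2,r2:3,r3:Mul1,r4:6
c3: issue SUB r3<-Add1 | r0:6,r1:Mul2,r2:3,r3:Add1,r4:6
c4: stall | r0:6,r1:Mul2,r2:3,r3:Add1,r4:6
c5: CDB Mul1=1; issue MUL r0<-Mul1 | r0:Mul1,r1:Mul2,r2:3,r3:Add1,r4:6
c6: stall | r0:Mul1,r1:Mul2,r2:3,r3:Add1,r4:6
c7: stall | r0:Mul1,r1:Mul2,r2:3,r3:Add1,r4:6
c8: stall | r0:Mul1,r1:Mul2,r2:3,r3:Add1,r4:6
c9: CDB Mul1=36; issue MUL r3<-Mul1 | r0:36,r1:Mul2,r2:3,r3:Mul1,r4:6
c10: CDB Mul2=3; issue MUL r0<-Mul2 | r0:Mul2,r1:3,r2:3,r3:Mul1,r4:6
c11: issue SUB r0<-Add2 | r0:Add2,r1:3,r2:3,r3:Mul1,r4:6
c12: CDB Add1=0 | r0:Add2,r1:3,r2:3,r3:Mul1,r4:6
c13: - | r0:Add2,r1:3,r2:3,r3:Mul1,r4:6
c14: - | r0:Add2,r1:3,r2:3,r3:Mul1,r4:6
c15: - | r0:Add2,r1:3,r2:3,r3:Mul1,r4:6
c16: CDB Mul1=0 | r0:Add2,r1:3,r2:3,r3:0,r4:6
c17: - | r0:Add2,r1:3,r2:3,r3:0,r4:6
c18: CDB Add2=3 | r0:3,r1:3,r2:3,r3:0,r4:6
c19: - | r0:3,r1:3,r2:3,r3:0,r4:6
c20: CDB Mul2=0 | r0:3,r1:3,r2:3,r3:0,r4:6

STATUS = VALUE 0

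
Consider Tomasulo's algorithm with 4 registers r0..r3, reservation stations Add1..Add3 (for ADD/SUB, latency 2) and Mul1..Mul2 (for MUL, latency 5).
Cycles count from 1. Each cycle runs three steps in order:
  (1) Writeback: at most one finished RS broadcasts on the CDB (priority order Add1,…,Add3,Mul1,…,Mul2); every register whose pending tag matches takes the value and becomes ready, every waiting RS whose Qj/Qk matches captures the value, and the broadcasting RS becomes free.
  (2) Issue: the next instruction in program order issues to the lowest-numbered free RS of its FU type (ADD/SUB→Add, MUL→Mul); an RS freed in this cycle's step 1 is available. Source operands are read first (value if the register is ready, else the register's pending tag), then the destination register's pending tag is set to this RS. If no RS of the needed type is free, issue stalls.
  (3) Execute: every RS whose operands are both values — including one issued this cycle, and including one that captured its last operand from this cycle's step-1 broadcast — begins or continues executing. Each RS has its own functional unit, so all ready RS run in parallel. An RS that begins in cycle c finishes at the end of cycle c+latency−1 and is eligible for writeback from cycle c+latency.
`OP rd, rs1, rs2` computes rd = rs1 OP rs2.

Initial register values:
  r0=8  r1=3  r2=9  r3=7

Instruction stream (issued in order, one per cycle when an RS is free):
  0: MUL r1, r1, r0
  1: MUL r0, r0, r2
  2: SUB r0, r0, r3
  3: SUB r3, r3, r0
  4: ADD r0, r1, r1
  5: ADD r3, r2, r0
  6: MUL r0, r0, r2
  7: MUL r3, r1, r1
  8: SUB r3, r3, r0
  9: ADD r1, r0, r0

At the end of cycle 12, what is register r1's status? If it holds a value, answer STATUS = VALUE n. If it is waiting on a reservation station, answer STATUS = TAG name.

STATUS = TAG Add2

cycle 1: issue MUL r1<-Mul1 // r0:8,r1:Mul1,r2:9,r3:7
cycle 2: issue MUL r0<-Mul2 // r0:Mul2,r1:Mul1,r2:9,r3:7
cycle 3: issue SUB r0<-Add1 // r0:Add1,r1:Mul1,r2:9,r3:7
cycle 4: issue SUB r3<-Add2 // r0:Add1,r1:Mul1,r2:9,r3:Add2
cycle 5: issue ADD r0<-Add3 // r0:Add3,r1:Mul1,r2:9,r3:Add2
cycle 6: CDB Mul1=24; stall // r0:Add3,r1:24,r2:9,r3:Add2
cycle 7: CDB Mul2=72; stall // r0:Add3,r1:24,r2:9,r3:Add2
cycle 8: CDB Add3=48; issue ADD r3<-Add3 // r0:48,r1:24,r2:9,r3:Add3
cycle 9: CDB Add1=65; issue MUL r0<-Mul1 // r0:Mul1,r1:24,r2:9,r3:Add3
cycle 10: CDB Add3=57; issue MUL r3<-Mul2 // r0:Mul1,r1:24,r2:9,r3:Mul2
cycle 11: CDB Add2=-58; issue SUB r3<-Add1 // r0:Mul1,r1:24,r2:9,r3:Add1
cycle 12: issue ADD r1<-Add2 // r0:Mul1,r1:Add2,r2:9,r3:Add1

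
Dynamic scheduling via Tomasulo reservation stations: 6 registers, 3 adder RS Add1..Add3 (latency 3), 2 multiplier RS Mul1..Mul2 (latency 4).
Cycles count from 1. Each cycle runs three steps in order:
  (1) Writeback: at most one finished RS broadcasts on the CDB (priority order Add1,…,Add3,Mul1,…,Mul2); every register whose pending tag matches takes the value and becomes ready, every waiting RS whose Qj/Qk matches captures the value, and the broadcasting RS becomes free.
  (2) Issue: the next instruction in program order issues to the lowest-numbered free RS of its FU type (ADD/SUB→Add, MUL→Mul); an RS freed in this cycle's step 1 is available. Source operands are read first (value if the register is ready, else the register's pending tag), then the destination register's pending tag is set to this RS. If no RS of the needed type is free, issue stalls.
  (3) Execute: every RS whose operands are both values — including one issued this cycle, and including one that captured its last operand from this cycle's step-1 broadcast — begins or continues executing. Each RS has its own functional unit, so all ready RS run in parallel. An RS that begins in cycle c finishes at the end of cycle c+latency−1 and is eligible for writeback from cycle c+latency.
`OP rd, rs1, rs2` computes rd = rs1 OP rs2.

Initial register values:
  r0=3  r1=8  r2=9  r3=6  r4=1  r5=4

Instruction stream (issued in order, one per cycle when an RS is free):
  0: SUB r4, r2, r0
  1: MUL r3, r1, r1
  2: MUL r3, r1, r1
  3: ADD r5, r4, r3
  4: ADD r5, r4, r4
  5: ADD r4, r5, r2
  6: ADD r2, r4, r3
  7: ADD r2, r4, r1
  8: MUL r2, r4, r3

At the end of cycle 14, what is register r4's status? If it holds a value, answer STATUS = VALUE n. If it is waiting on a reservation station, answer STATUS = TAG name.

STATUS = VALUE 21

cycle 1: issue SUB r4<-Add1 // r0:3,r1:8,r2:9,r3:6,r4:Add1,r5:4
cycle 2: issue MUL r3<-Mul1 // r0:3,r1:8,r2:9,r3:Mul1,r4:Add1,r5:4
cycle 3: issue MUL r3<-Mul2 // r0:3,r1:8,r2:9,r3:Mul2,r4:Add1,r5:4
cycle 4: CDB Add1=6; issue ADD r5<-Add1 // r0:3,r1:8,r2:9,r3:Mul2,r4:6,r5:Add1
cycle 5: issue ADD r5<-Add2 // r0:3,r1:8,r2:9,r3:Mul2,r4:6,r5:Add2
cycle 6: CDB Mul1=64; issue ADD r4<-Add3 // r0:3,r1:8,r2:9,r3:Mul2,r4:Add3,r5:Add2
cycle 7: CDB Mul2=64; stall // r0:3,r1:8,r2:9,r3:64,r4:Add3,r5:Add2
cycle 8: CDB Add2=12; issue ADD r2<-Add2 // r0:3,r1:8,r2:Add2,r3:64,r4:Add3,r5:12
cycle 9: stall // r0:3,r1:8,r2:Add2,r3:64,r4:Add3,r5:12
cycle 10: CDB Add1=70; issue ADD r2<-Add1 // r0:3,r1:8,r2:Add1,r3:64,r4:Add3,r5:12
cycle 11: CDB Add3=21; issue MUL r2<-Mul1 // r0:3,r1:8,r2:Mul1,r3:64,r4:21,r5:12
cycle 12: - // r0:3,r1:8,r2:Mul1,r3:64,r4:21,r5:12
cycle 13: - // r0:3,r1:8,r2:Mul1,r3:64,r4:21,r5:12
cycle 14: CDB Add1=29 // r0:3,r1:8,r2:Mul1,r3:64,r4:21,r5:12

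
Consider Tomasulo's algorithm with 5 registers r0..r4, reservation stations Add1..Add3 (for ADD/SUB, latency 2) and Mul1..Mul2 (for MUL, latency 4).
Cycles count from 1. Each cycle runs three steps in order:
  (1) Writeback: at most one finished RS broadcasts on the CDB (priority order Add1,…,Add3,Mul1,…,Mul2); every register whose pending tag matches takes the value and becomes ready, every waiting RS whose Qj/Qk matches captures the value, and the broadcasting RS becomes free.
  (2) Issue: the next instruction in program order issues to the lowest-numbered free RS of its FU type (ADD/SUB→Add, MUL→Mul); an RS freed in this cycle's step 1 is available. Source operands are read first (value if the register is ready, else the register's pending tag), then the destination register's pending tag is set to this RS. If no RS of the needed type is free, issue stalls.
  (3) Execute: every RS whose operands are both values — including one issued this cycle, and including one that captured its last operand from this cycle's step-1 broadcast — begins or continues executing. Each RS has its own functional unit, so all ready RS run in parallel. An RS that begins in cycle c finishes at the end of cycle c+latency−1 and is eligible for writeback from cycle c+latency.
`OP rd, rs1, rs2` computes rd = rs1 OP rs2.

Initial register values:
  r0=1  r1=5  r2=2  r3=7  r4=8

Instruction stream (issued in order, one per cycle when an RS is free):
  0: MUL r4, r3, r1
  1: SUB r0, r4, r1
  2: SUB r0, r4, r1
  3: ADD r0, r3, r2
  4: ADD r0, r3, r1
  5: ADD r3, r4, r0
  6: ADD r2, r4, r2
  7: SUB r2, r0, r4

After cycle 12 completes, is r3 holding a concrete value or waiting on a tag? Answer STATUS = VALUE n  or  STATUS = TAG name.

STATUS = VALUE 47

  c1: issue MUL r4<-Mul1  regs: r0:1,r1:5,r2:2,r3:7,r4:Mul1
  c2: issue SUB r0<-Add1  regs: r0:Add1,r1:5,r2:2,r3:7,r4:Mul1
  c3: issue SUB r0<-Add2  regs: r0:Add2,r1:5,r2:2,r3:7,r4:Mul1
  c4: issue ADD r0<-Add3  regs: r0:Add3,r1:5,r2:2,r3:7,r4:Mul1
  c5: CDB Mul1=35; stall  regs: r0:Add3,r1:5,r2:2,r3:7,r4:35
  c6: CDB Add3=9; issue ADD r0<-Add3  regs: r0:Add3,r1:5,r2:2,r3:7,r4:35
  c7: CDB Add1=30; issue ADD r3<-Add1  regs: r0:Add3,r1:5,r2:2,r3:Add1,r4:35
  c8: CDB Add2=30; issue ADD r2<-Add2  regs: r0:Add3,r1:5,r2:Add2,r3:Add1,r4:35
  c9: CDB Add3=12; issue SUB r2<-Add3  regs: r0:12,r1:5,r2:Add3,r3:Add1,r4:35
  c10: CDB Add2=37  regs: r0:12,r1:5,r2:Add3,r3:Add1,r4:35
  c11: CDB Add1=47  regs: r0:12,r1:5,r2:Add3,r3:47,r4:35
  c12: CDB Add3=-23  regs: r0:12,r1:5,r2:-23,r3:47,r4:35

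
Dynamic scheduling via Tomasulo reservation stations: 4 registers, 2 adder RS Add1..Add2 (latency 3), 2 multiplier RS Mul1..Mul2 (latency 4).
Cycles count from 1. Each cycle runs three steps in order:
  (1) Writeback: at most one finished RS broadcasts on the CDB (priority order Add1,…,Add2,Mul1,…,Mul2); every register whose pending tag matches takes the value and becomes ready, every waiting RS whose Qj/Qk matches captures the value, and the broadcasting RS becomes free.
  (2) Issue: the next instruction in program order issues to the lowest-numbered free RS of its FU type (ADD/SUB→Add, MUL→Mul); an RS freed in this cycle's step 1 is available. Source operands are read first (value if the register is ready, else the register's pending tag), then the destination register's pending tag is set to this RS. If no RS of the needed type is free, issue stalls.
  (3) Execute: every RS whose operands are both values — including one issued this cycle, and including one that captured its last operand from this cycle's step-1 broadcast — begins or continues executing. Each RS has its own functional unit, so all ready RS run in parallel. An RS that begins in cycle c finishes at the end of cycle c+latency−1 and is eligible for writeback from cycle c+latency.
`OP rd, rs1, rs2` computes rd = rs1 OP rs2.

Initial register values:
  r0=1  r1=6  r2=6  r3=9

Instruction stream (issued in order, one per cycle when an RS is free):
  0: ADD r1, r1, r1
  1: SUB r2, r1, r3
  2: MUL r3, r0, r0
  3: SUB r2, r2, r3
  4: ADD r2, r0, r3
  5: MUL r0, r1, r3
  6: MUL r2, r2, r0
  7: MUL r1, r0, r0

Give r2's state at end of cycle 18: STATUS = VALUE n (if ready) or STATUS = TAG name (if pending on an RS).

STATUS = VALUE 24

cycle 1: issue ADD r1<-Add1 // r0:1,r1:Add1,r2:6,r3:9
cycle 2: issue SUB r2<-Add2 // r0:1,r1:Add1,r2:Add2,r3:9
cycle 3: issue MUL r3<-Mul1 // r0:1,r1:Add1,r2:Add2,r3:Mul1
cycle 4: CDB Add1=12; issue SUB r2<-Add1 // r0:1,r1:12,r2:Add1,r3:Mul1
cycle 5: stall // r0:1,r1:12,r2:Add1,r3:Mul1
cycle 6: stall // r0:1,r1:12,r2:Add1,r3:Mul1
cycle 7: CDB Add2=3; issue ADD r2<-Add2 // r0:1,r1:12,r2:Add2,r3:Mul1
cycle 8: CDB Mul1=1; issue MUL r0<-Mul1 // r0:Mul1,r1:12,r2:Add2,r3:1
cycle 9: issue MUL r2<-Mul2 // r0:Mul1,r1:12,r2:Mul2,r3:1
cycle 10: stall // r0:Mul1,r1:12,r2:Mul2,r3:1
cycle 11: CDB Add1=2; stall // r0:Mul1,r1:12,r2:Mul2,r3:1
cycle 12: CDB Add2=2; stall // r0:Mul1,r1:12,r2:Mul2,r3:1
cycle 13: CDB Mul1=12; issue MUL r1<-Mul1 // r0:12,r1:Mul1,r2:Mul2,r3:1
cycle 14: - // r0:12,r1:Mul1,r2:Mul2,r3:1
cycle 15: - // r0:12,r1:Mul1,r2:Mul2,r3:1
cycle 16: - // r0:12,r1:Mul1,r2:Mul2,r3:1
cycle 17: CDB Mul1=144 // r0:12,r1:144,r2:Mul2,r3:1
cycle 18: CDB Mul2=24 // r0:12,r1:144,r2:24,r3:1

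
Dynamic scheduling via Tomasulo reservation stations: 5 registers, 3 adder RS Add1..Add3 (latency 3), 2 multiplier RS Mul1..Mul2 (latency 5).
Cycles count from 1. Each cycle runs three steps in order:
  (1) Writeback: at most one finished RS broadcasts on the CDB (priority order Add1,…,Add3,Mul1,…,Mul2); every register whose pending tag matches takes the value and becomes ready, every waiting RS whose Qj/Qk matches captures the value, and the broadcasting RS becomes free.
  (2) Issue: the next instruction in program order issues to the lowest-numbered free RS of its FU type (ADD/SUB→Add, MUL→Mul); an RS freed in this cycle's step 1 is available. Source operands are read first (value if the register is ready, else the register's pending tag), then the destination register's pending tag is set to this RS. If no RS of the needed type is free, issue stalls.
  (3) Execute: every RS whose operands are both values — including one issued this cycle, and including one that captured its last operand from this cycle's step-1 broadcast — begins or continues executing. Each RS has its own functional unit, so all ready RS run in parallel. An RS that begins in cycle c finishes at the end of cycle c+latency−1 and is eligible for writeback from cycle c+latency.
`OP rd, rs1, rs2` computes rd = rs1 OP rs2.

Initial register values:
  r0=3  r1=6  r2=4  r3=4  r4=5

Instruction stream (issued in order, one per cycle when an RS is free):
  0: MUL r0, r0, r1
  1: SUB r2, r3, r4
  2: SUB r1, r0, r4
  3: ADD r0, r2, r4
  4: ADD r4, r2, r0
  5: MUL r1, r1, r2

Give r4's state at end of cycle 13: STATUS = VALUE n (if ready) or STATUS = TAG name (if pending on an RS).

  c1: issue MUL r0<-Mul1  regs: r0:Mul1,r1:6,r2:4,r3:4,r4:5
  c2: issue SUB r2<-Add1  regs: r0:Mul1,r1:6,r2:Add1,r3:4,r4:5
  c3: issue SUB r1<-Add2  regs: r0:Mul1,r1:Add2,r2:Add1,r3:4,r4:5
  c4: issue ADD r0<-Add3  regs: r0:Add3,r1:Add2,r2:Add1,r3:4,r4:5
  c5: CDB Add1=-1; issue ADD r4<-Add1  regs: r0:Add3,r1:Add2,r2:-1,r3:4,r4:Add1
  c6: CDB Mul1=18; issue MUL r1<-Mul1  regs: r0:Add3,r1:Mul1,r2:-1,r3:4,r4:Add1
  c7: -  regs: r0:Add3,r1:Mul1,r2:-1,r3:4,r4:Add1
  c8: CDB Add3=4  regs: r0:4,r1:Mul1,r2:-1,r3:4,r4:Add1
  c9: CDB Add2=13  regs: r0:4,r1:Mul1,r2:-1,r3:4,r4:Add1
  c10: -  regs: r0:4,r1:Mul1,r2:-1,r3:4,r4:Add1
  c11: CDB Add1=3  regs: r0:4,r1:Mul1,r2:-1,r3:4,r4:3
  c12: -  regs: r0:4,r1:Mul1,r2:-1,r3:4,r4:3
  c13: -  regs: r0:4,r1:Mul1,r2:-1,r3:4,r4:3

STATUS = VALUE 3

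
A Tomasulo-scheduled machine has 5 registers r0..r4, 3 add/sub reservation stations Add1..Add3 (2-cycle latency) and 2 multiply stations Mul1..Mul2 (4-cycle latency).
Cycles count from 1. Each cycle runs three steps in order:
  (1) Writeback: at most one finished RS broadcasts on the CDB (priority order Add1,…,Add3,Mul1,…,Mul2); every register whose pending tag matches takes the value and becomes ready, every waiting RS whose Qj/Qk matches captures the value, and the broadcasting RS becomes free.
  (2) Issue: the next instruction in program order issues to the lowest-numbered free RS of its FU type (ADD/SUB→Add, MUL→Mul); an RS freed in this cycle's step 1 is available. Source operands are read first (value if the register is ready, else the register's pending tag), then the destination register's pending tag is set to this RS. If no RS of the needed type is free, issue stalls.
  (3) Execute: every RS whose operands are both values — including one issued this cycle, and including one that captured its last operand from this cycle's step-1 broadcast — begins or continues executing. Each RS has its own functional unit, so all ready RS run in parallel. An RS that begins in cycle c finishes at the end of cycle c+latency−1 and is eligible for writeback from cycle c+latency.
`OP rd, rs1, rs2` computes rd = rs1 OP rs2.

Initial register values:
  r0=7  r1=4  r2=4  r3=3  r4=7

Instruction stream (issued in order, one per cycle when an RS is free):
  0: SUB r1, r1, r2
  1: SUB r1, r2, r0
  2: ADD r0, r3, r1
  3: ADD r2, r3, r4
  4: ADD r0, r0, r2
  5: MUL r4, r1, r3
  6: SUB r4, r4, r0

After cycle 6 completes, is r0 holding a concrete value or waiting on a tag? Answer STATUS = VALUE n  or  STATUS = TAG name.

STATUS = TAG Add3

c1: issue SUB r1<-Add1 | r0:7,r1:Add1,r2:4,r3:3,r4:7
c2: issue SUB r1<-Add2 | r0:7,r1:Add2,r2:4,r3:3,r4:7
c3: CDB Add1=0; issue ADD r0<-Add1 | r0:Add1,r1:Add2,r2:4,r3:3,r4:7
c4: CDB Add2=-3; issue ADD r2<-Add2 | r0:Add1,r1:-3,r2:Add2,r3:3,r4:7
c5: issue ADD r0<-Add3 | r0:Add3,r1:-3,r2:Add2,r3:3,r4:7
c6: CDB Add1=0; issue MUL r4<-Mul1 | r0:Add3,r1:-3,r2:Add2,r3:3,r4:Mul1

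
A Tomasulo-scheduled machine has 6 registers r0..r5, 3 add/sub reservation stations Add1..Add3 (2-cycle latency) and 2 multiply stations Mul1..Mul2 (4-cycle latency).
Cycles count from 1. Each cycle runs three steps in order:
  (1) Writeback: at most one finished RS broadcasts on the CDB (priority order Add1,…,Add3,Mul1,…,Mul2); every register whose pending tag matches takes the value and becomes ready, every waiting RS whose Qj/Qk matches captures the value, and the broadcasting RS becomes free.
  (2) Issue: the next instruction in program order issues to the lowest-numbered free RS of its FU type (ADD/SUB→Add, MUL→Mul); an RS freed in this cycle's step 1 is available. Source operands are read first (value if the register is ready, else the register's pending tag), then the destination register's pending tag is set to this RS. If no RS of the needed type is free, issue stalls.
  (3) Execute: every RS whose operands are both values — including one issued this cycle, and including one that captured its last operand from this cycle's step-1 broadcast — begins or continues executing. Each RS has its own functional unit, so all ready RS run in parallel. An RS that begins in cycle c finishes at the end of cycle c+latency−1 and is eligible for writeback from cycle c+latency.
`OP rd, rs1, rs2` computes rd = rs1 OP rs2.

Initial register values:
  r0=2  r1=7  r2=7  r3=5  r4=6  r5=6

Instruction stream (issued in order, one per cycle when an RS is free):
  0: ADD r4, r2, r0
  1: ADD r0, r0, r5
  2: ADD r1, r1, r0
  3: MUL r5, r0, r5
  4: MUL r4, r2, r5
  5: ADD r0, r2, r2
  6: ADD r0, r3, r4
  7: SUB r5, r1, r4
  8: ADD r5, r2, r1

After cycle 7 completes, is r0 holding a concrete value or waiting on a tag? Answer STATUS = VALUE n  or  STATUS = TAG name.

c1: issue ADD r4<-Add1 | r0:2,r1:7,r2:7,r3:5,r4:Add1,r5:6
c2: issue ADD r0<-Add2 | r0:Add2,r1:7,r2:7,r3:5,r4:Add1,r5:6
c3: CDB Add1=9; issue ADD r1<-Add1 | r0:Add2,r1:Add1,r2:7,r3:5,r4:9,r5:6
c4: CDB Add2=8; issue MUL r5<-Mul1 | r0:8,r1:Add1,r2:7,r3:5,r4:9,r5:Mul1
c5: issue MUL r4<-Mul2 | r0:8,r1:Add1,r2:7,r3:5,r4:Mul2,r5:Mul1
c6: CDB Add1=15; issue ADD r0<-Add1 | r0:Add1,r1:15,r2:7,r3:5,r4:Mul2,r5:Mul1
c7: issue ADD r0<-Add2 | r0:Add2,r1:15,r2:7,r3:5,r4:Mul2,r5:Mul1

STATUS = TAG Add2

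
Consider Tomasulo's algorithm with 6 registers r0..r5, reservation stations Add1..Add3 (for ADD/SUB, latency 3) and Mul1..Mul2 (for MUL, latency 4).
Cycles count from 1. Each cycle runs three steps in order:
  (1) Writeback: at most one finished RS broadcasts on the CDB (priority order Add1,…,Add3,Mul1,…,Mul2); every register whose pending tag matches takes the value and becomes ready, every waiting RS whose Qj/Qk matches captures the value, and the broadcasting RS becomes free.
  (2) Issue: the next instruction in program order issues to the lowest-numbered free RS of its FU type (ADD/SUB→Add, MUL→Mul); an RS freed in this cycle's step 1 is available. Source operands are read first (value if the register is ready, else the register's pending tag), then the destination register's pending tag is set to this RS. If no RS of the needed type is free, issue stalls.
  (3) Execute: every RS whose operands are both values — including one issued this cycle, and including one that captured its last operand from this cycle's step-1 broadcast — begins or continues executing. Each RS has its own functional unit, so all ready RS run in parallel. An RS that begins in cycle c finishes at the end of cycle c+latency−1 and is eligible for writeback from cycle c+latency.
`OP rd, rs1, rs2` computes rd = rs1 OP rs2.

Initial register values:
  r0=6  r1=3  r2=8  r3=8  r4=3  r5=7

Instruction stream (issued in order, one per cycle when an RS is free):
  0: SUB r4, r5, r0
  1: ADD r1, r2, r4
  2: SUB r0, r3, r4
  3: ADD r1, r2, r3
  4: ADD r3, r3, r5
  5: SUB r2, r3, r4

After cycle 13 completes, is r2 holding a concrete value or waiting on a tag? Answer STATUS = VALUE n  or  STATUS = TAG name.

c1: issue SUB r4<-Add1 | r0:6,r1:3,r2:8,r3:8,r4:Add1,r5:7
c2: issue ADD r1<-Add2 | r0:6,r1:Add2,r2:8,r3:8,r4:Add1,r5:7
c3: issue SUB r0<-Add3 | r0:Add3,r1:Add2,r2:8,r3:8,r4:Add1,r5:7
c4: CDB Add1=1; issue ADD r1<-Add1 | r0:Add3,r1:Add1,r2:8,r3:8,r4:1,r5:7
c5: stall | r0:Add3,r1:Add1,r2:8,r3:8,r4:1,r5:7
c6: stall | r0:Add3,r1:Add1,r2:8,r3:8,r4:1,r5:7
c7: CDB Add1=16; issue ADD r3<-Add1 | r0:Add3,r1:16,r2:8,r3:Add1,r4:1,r5:7
c8: CDB Add2=9; issue SUB r2<-Add2 | r0:Add3,r1:16,r2:Add2,r3:Add1,r4:1,r5:7
c9: CDB Add3=7 | r0:7,r1:16,r2:Add2,r3:Add1,r4:1,r5:7
c10: CDB Add1=15 | r0:7,r1:16,r2:Add2,r3:15,r4:1,r5:7
c11: - | r0:7,r1:16,r2:Add2,r3:15,r4:1,r5:7
c12: - | r0:7,r1:16,r2:Add2,r3:15,r4:1,r5:7
c13: CDB Add2=14 | r0:7,r1:16,r2:14,r3:15,r4:1,r5:7

STATUS = VALUE 14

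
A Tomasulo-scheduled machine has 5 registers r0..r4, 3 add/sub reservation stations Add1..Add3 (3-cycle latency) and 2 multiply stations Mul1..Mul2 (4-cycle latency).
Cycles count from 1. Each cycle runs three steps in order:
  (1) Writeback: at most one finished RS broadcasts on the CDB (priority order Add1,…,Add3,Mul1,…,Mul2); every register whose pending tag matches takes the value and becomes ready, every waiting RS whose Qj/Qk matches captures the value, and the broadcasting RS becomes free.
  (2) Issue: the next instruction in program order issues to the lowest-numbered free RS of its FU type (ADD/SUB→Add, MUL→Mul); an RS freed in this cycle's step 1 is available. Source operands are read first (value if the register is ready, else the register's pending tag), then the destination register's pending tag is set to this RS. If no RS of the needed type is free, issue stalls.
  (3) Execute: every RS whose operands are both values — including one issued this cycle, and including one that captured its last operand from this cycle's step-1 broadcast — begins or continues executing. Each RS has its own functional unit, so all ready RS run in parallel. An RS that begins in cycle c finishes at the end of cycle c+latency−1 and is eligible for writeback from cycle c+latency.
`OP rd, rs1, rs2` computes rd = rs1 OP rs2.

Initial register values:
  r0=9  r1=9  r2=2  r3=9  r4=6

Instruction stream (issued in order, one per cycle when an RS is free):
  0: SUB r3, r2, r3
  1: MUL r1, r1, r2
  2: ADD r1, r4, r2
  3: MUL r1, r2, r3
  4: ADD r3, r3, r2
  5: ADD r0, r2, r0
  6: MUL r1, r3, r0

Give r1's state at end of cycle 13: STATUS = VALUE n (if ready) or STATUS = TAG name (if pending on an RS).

  c1: issue SUB r3<-Add1  regs: r0:9,r1:9,r2:2,r3:Add1,r4:6
  c2: issue MUL r1<-Mul1  regs: r0:9,r1:Mul1,r2:2,r3:Add1,r4:6
  c3: issue ADD r1<-Add2  regs: r0:9,r1:Add2,r2:2,r3:Add1,r4:6
  c4: CDB Add1=-7; issue MUL r1<-Mul2  regs: r0:9,r1:Mul2,r2:2,r3:-7,r4:6
  c5: issue ADD r3<-Add1  regs: r0:9,r1:Mul2,r2:2,r3:Add1,r4:6
  c6: CDB Add2=8; issue ADD r0<-Add2  regs: r0:Add2,r1:Mul2,r2:2,r3:Add1,r4:6
  c7: CDB Mul1=18; issue MUL r1<-Mul1  regs: r0:Add2,r1:Mul1,r2:2,r3:Add1,r4:6
  c8: CDB Add1=-5  regs: r0:Add2,r1:Mul1,r2:2,r3:-5,r4:6
  c9: CDB Add2=11  regs: r0:11,r1:Mul1,r2:2,r3:-5,r4:6
  c10: CDB Mul2=-14  regs: r0:11,r1:Mul1,r2:2,r3:-5,r4:6
  c11: -  regs: r0:11,r1:Mul1,r2:2,r3:-5,r4:6
  c12: -  regs: r0:11,r1:Mul1,r2:2,r3:-5,r4:6
  c13: CDB Mul1=-55  regs: r0:11,r1:-55,r2:2,r3:-5,r4:6

STATUS = VALUE -55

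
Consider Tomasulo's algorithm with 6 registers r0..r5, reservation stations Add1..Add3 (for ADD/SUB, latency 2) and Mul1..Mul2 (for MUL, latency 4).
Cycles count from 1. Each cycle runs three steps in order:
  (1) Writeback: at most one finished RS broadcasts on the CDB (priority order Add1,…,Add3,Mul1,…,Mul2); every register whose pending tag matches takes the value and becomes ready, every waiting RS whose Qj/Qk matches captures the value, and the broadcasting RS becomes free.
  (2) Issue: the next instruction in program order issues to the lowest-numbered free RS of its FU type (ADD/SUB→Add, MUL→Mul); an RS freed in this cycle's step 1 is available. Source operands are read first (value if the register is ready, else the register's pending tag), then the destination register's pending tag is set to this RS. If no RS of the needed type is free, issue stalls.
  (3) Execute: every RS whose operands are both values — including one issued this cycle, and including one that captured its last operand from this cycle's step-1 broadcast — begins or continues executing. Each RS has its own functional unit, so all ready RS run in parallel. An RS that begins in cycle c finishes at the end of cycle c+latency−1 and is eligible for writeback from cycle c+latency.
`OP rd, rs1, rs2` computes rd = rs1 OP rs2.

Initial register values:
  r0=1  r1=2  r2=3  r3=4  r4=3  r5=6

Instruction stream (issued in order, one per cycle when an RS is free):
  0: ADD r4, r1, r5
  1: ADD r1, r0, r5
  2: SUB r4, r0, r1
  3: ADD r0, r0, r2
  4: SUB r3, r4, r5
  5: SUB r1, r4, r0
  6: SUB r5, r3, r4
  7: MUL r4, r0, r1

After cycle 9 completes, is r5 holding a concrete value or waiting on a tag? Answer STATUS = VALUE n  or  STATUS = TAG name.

c1: issue ADD r4<-Add1 | r0:1,r1:2,r2:3,r3:4,r4:Add1,r5:6
c2: issue ADD r1<-Add2 | r0:1,r1:Add2,r2:3,r3:4,r4:Add1,r5:6
c3: CDB Add1=8; issue SUB r4<-Add1 | r0:1,r1:Add2,r2:3,r3:4,r4:Add1,r5:6
c4: CDB Add2=7; issue ADD r0<-Add2 | r0:Add2,r1:7,r2:3,r3:4,r4:Add1,r5:6
c5: issue SUB r3<-Add3 | r0:Add2,r1:7,r2:3,r3:Add3,r4:Add1,r5:6
c6: CDB Add1=-6; issue SUB r1<-Add1 | r0:Add2,r1:Add1,r2:3,r3:Add3,r4:-6,r5:6
c7: CDB Add2=4; issue SUB r5<-Add2 | r0:4,r1:Add1,r2:3,r3:Add3,r4:-6,r5:Add2
c8: CDB Add3=-12; issue MUL r4<-Mul1 | r0:4,r1:Add1,r2:3,r3:-12,r4:Mul1,r5:Add2
c9: CDB Add1=-10 | r0:4,r1:-10,r2:3,r3:-12,r4:Mul1,r5:Add2

STATUS = TAG Add2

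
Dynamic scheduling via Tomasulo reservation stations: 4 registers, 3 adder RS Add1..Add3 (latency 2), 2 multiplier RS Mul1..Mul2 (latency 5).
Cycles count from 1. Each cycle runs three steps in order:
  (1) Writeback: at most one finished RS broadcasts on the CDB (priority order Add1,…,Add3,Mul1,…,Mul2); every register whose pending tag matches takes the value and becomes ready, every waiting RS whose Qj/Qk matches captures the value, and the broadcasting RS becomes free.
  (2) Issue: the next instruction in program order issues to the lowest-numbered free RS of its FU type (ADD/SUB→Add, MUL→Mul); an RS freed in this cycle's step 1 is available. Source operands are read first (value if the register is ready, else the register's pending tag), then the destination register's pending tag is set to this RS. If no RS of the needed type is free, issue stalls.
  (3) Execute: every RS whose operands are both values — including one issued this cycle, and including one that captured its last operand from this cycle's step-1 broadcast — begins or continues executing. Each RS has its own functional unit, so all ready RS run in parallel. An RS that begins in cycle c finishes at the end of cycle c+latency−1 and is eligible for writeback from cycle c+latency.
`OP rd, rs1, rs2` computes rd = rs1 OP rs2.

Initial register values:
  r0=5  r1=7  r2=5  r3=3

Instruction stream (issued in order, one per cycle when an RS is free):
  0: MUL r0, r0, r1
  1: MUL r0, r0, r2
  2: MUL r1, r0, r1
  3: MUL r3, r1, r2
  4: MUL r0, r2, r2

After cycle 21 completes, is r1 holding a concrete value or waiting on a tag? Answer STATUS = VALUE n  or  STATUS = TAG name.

c1: issue MUL r0<-Mul1 | r0:Mul1,r1:7,r2:5,r3:3
c2: issue MUL r0<-Mul2 | r0:Mul2,r1:7,r2:5,r3:3
c3: stall | r0:Mul2,r1:7,r2:5,r3:3
c4: stall | r0:Mul2,r1:7,r2:5,r3:3
c5: stall | r0:Mul2,r1:7,r2:5,r3:3
c6: CDB Mul1=35; issue MUL r1<-Mul1 | r0:Mul2,r1:Mul1,r2:5,r3:3
c7: stall | r0:Mul2,r1:Mul1,r2:5,r3:3
c8: stall | r0:Mul2,r1:Mul1,r2:5,r3:3
c9: stall | r0:Mul2,r1:Mul1,r2:5,r3:3
c10: stall | r0:Mul2,r1:Mul1,r2:5,r3:3
c11: CDB Mul2=175; issue MUL r3<-Mul2 | r0:175,r1:Mul1,r2:5,r3:Mul2
c12: stall | r0:175,r1:Mul1,r2:5,r3:Mul2
c13: stall | r0:175,r1:Mul1,r2:5,r3:Mul2
c14: stall | r0:175,r1:Mul1,r2:5,r3:Mul2
c15: stall | r0:175,r1:Mul1,r2:5,r3:Mul2
c16: CDB Mul1=1225; issue MUL r0<-Mul1 | r0:Mul1,r1:1225,r2:5,r3:Mul2
c17: - | r0:Mul1,r1:1225,r2:5,r3:Mul2
c18: - | r0:Mul1,r1:1225,r2:5,r3:Mul2
c19: - | r0:Mul1,r1:1225,r2:5,r3:Mul2
c20: - | r0:Mul1,r1:1225,r2:5,r3:Mul2
c21: CDB Mul1=25 | r0:25,r1:1225,r2:5,r3:Mul2

STATUS = VALUE 1225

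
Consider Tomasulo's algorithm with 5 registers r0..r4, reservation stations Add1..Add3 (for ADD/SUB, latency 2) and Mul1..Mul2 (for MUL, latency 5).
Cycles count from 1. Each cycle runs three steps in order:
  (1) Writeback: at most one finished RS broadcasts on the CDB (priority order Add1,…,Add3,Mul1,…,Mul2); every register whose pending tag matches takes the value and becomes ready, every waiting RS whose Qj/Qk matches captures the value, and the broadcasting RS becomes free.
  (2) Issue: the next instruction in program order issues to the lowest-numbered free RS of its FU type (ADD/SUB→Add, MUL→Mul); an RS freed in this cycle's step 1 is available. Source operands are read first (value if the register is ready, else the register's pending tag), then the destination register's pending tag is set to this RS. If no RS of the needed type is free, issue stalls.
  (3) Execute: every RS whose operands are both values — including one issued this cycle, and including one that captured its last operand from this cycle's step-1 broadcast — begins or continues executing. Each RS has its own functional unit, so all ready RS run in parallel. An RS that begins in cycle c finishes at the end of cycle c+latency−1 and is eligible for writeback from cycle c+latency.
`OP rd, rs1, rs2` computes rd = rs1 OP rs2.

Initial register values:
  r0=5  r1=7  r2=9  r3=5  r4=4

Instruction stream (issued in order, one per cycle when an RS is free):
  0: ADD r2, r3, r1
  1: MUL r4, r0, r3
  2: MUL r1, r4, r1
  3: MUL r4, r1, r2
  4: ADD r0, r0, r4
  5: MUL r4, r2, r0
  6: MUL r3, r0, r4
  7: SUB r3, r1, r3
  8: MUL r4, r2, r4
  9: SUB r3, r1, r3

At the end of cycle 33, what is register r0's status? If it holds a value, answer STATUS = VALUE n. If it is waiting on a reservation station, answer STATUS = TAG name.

STATUS = VALUE 2105

  c1: issue ADD r2<-Add1  regs: r0:5,r1:7,r2:Add1,r3:5,r4:4
  c2: issue MUL r4<-Mul1  regs: r0:5,r1:7,r2:Add1,r3:5,r4:Mul1
  c3: CDB Add1=12; issue MUL r1<-Mul2  regs: r0:5,r1:Mul2,r2:12,r3:5,r4:Mul1
  c4: stall  regs: r0:5,r1:Mul2,r2:12,r3:5,r4:Mul1
  c5: stall  regs: r0:5,r1:Mul2,r2:12,r3:5,r4:Mul1
  c6: stall  regs: r0:5,r1:Mul2,r2:12,r3:5,r4:Mul1
  c7: CDB Mul1=25; issue MUL r4<-Mul1  regs: r0:5,r1:Mul2,r2:12,r3:5,r4:Mul1
  c8: issue ADD r0<-Add1  regs: r0:Add1,r1:Mul2,r2:12,r3:5,r4:Mul1
  c9: stall  regs: r0:Add1,r1:Mul2,r2:12,r3:5,r4:Mul1
  c10: stall  regs: r0:Add1,r1:Mul2,r2:12,r3:5,r4:Mul1
  c11: stall  regs: r0:Add1,r1:Mul2,r2:12,r3:5,r4:Mul1
  c12: CDB Mul2=175; issue MUL r4<-Mul2  regs: r0:Add1,r1:175,r2:12,r3:5,r4:Mul2
  c13: stall  regs: r0:Add1,r1:175,r2:12,r3:5,r4:Mul2
  c14: stall  regs: r0:Add1,r1:175,r2:12,r3:5,r4:Mul2
  c15: stall  regs: r0:Add1,r1:175,r2:12,r3:5,r4:Mul2
  c16: stall  regs: r0:Add1,r1:175,r2:12,r3:5,r4:Mul2
  c17: CDB Mul1=2100; issue MUL r3<-Mul1  regs: r0:Add1,r1:175,r2:12,r3:Mul1,r4:Mul2
  c18: issue SUB r3<-Add2  regs: r0:Add1,r1:175,r2:12,r3:Add2,r4:Mul2
  c19: CDB Add1=2105; stall  regs: r0:2105,r1:175,r2:12,r3:Add2,r4:Mul2
  c20: stall  regs: r0:2105,r1:175,r2:12,r3:Add2,r4:Mul2
  c21: stall  regs: r0:2105,r1:175,r2:12,r3:Add2,r4:Mul2
  c22: stall  regs: r0:2105,r1:175,r2:12,r3:Add2,r4:Mul2
  c23: stall  regs: r0:2105,r1:175,r2:12,r3:Add2,r4:Mul2
  c24: CDB Mul2=25260; issue MUL r4<-Mul2  regs: r0:2105,r1:175,r2:12,r3:Add2,r4:Mul2
  c25: issue SUB r3<-Add1  regs: r0:2105,r1:175,r2:12,r3:Add1,r4:Mul2
  c26: -  regs: r0:2105,r1:175,r2:12,r3:Add1,r4:Mul2
  c27: -  regs: r0:2105,r1:175,r2:12,r3:Add1,r4:Mul2
  c28: -  regs: r0:2105,r1:175,r2:12,r3:Add1,r4:Mul2
  c29: CDB Mul1=53172300  regs: r0:2105,r1:175,r2:12,r3:Add1,r4:Mul2
  c30: CDB Mul2=303120  regs: r0:2105,r1:175,r2:12,r3:Add1,r4:303120
  c31: CDB Add2=-53172125  regs: r0:2105,r1:175,r2:12,r3:Add1,r4:303120
  c32: -  regs: r0:2105,r1:175,r2:12,r3:Add1,r4:303120
  c33: CDB Add1=53172300  regs: r0:2105,r1:175,r2:12,r3:53172300,r4:303120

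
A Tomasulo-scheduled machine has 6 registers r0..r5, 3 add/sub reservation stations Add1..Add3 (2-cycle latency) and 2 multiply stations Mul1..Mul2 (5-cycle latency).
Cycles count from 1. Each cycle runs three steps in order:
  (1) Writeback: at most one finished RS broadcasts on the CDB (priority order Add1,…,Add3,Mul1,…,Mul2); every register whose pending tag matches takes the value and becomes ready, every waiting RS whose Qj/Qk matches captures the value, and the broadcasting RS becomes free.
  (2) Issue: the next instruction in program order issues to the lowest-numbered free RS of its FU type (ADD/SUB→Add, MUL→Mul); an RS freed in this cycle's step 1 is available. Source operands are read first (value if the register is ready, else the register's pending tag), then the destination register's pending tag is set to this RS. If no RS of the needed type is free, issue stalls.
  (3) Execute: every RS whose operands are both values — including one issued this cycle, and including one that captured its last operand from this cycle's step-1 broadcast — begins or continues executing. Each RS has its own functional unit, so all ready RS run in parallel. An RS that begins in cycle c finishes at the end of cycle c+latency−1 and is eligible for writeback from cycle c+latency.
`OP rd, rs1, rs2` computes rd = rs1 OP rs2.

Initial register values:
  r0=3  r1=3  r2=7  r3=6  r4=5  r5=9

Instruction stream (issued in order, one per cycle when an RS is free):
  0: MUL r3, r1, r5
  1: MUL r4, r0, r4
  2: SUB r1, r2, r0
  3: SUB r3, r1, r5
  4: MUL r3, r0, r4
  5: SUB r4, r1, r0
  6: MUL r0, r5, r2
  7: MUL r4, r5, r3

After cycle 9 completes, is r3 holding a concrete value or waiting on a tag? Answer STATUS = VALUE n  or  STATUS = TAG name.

STATUS = TAG Mul1

cycle 1: issue MUL r3<-Mul1 // r0:3,r1:3,r2:7,r3:Mul1,r4:5,r5:9
cycle 2: issue MUL r4<-Mul2 // r0:3,r1:3,r2:7,r3:Mul1,r4:Mul2,r5:9
cycle 3: issue SUB r1<-Add1 // r0:3,r1:Add1,r2:7,r3:Mul1,r4:Mul2,r5:9
cycle 4: issue SUB r3<-Add2 // r0:3,r1:Add1,r2:7,r3:Add2,r4:Mul2,r5:9
cycle 5: CDB Add1=4; stall // r0:3,r1:4,r2:7,r3:Add2,r4:Mul2,r5:9
cycle 6: CDB Mul1=27; issue MUL r3<-Mul1 // r0:3,r1:4,r2:7,r3:Mul1,r4:Mul2,r5:9
cycle 7: CDB Add2=-5; issue SUB r4<-Add1 // r0:3,r1:4,r2:7,r3:Mul1,r4:Add1,r5:9
cycle 8: CDB Mul2=15; issue MUL r0<-Mul2 // r0:Mul2,r1:4,r2:7,r3:Mul1,r4:Add1,r5:9
cycle 9: CDB Add1=1; stall // r0:Mul2,r1:4,r2:7,r3:Mul1,r4:1,r5:9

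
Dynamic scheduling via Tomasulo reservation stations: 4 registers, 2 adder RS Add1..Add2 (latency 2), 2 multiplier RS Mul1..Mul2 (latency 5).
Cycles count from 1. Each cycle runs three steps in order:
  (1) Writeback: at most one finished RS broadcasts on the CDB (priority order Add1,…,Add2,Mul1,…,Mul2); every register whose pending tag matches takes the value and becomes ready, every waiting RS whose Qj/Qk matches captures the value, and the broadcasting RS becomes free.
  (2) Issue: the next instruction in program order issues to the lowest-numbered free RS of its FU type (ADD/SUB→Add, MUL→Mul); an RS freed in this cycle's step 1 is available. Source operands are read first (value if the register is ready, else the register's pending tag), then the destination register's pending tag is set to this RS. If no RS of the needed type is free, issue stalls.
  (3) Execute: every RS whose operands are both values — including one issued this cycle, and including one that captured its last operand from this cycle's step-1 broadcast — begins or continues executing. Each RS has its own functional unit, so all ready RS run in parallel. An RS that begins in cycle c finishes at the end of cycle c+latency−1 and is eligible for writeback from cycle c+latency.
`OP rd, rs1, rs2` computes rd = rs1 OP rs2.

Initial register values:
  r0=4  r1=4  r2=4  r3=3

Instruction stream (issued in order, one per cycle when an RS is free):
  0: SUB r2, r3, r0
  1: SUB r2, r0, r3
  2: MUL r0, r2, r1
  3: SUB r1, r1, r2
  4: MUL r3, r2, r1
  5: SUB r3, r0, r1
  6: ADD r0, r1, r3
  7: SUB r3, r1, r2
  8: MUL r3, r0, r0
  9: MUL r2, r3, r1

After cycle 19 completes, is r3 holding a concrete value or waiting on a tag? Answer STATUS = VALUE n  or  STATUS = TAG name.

STATUS = VALUE 16

cycle 1: issue SUB r2<-Add1 // r0:4,r1:4,r2:Add1,r3:3
cycle 2: issue SUB r2<-Add2 // r0:4,r1:4,r2:Add2,r3:3
cycle 3: CDB Add1=-1; issue MUL r0<-Mul1 // r0:Mul1,r1:4,r2:Add2,r3:3
cycle 4: CDB Add2=1; issue SUB r1<-Add1 // r0:Mul1,r1:Add1,r2:1,r3:3
cycle 5: issue MUL r3<-Mul2 // r0:Mul1,r1:Add1,r2:1,r3:Mul2
cycle 6: CDB Add1=3; issue SUB r3<-Add1 // r0:Mul1,r1:3,r2:1,r3:Add1
cycle 7: issue ADD r0<-Add2 // r0:Add2,r1:3,r2:1,r3:Add1
cycle 8: stall // r0:Add2,r1:3,r2:1,r3:Add1
cycle 9: CDB Mul1=4; stall // r0:Add2,r1:3,r2:1,r3:Add1
cycle 10: stall // r0:Add2,r1:3,r2:1,r3:Add1
cycle 11: CDB Add1=1; issue SUB r3<-Add1 // r0:Add2,r1:3,r2:1,r3:Add1
cycle 12: CDB Mul2=3; issue MUL r3<-Mul1 // r0:Add2,r1:3,r2:1,r3:Mul1
cycle 13: CDB Add1=2; issue MUL r2<-Mul2 // r0:Add2,r1:3,r2:Mul2,r3:Mul1
cycle 14: CDB Add2=4 // r0:4,r1:3,r2:Mul2,r3:Mul1
cycle 15: - // r0:4,r1:3,r2:Mul2,r3:Mul1
cycle 16: - // r0:4,r1:3,r2:Mul2,r3:Mul1
cycle 17: - // r0:4,r1:3,r2:Mul2,r3:Mul1
cycle 18: - // r0:4,r1:3,r2:Mul2,r3:Mul1
cycle 19: CDB Mul1=16 // r0:4,r1:3,r2:Mul2,r3:16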